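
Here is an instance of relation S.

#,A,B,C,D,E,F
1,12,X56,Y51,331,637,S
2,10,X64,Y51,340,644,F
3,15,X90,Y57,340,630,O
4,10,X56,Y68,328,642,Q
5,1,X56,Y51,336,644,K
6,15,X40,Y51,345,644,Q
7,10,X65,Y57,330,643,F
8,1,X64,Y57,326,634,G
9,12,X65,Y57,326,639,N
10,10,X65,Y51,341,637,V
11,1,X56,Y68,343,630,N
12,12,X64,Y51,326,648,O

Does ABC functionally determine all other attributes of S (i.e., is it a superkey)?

Yes

All 12 rows have distinct ABC values, so ABC → (all attributes) holds and ABC is a superkey.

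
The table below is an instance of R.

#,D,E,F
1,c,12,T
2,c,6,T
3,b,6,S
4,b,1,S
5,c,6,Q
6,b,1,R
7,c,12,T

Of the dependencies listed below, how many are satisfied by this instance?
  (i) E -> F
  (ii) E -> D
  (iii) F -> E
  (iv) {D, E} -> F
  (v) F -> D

1

(i) E -> F: E=6: rows 2, 3, 5 → F takes values {T, S, Q} — violation; E=1: rows 4, 6 → F takes values {S, R} — violation — fails.
(ii) E -> D: E=6: rows 2, 3, 5 → D takes values {c, b} — violation — fails.
(iii) F -> E: F=T: rows 1, 2, 7 → E takes values {12, 6} — violation; F=S: rows 3, 4 → E takes values {6, 1} — violation — fails.
(iv) {D, E} -> F: (D=c, E=6): rows 2, 5 → F takes values {T, Q} — violation; (D=b, E=1): rows 4, 6 → F takes values {S, R} — violation — fails.
(v) F -> D: every LHS value maps to a single RHS value — holds.
1 of the 5 dependencies holds.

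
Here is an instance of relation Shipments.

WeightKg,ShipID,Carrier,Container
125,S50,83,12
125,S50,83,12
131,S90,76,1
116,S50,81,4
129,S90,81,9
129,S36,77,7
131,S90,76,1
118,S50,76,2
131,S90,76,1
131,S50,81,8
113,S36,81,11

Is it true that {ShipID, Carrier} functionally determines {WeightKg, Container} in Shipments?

(ShipID=S50, Carrier=83): 2 rows → {WeightKg,Container} = (125, 12), (125, 12) ✓
(ShipID=S90, Carrier=76): 3 rows → {WeightKg,Container} = (131, 1), (131, 1), (131, 1) ✓
(ShipID=S50, Carrier=81): 2 rows → {WeightKg,Container} takes values {(116, 4), (131, 8)} — violation
(ShipID=S90, Carrier=81): 1 row → {WeightKg,Container} = (129, 9) ✓
(ShipID=S36, Carrier=77): 1 row → {WeightKg,Container} = (129, 7) ✓
(ShipID=S50, Carrier=76): 1 row → {WeightKg,Container} = (118, 2) ✓
(ShipID=S36, Carrier=81): 1 row → {WeightKg,Container} = (113, 11) ✓
Two rows agree on {ShipID, Carrier} but differ on {WeightKg, Container}, so {ShipID, Carrier} → {WeightKg, Container} does not hold.

No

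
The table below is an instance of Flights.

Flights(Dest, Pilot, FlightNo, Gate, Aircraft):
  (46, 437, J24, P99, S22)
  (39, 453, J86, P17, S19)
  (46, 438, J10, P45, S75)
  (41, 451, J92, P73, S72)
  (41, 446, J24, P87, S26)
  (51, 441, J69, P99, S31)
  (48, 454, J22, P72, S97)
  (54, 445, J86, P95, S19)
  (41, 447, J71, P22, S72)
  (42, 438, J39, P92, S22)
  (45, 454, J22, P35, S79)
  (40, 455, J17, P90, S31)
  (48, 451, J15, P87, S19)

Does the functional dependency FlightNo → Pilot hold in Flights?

No

FlightNo=J24: 2 rows → Pilot takes values {437, 446} — violation
FlightNo=J86: 2 rows → Pilot takes values {453, 445} — violation
FlightNo=J10: 1 row → Pilot = 438 ✓
FlightNo=J92: 1 row → Pilot = 451 ✓
FlightNo=J69: 1 row → Pilot = 441 ✓
FlightNo=J22: 2 rows → Pilot = 454, 454 ✓
FlightNo=J71: 1 row → Pilot = 447 ✓
FlightNo=J39: 1 row → Pilot = 438 ✓
FlightNo=J17: 1 row → Pilot = 455 ✓
FlightNo=J15: 1 row → Pilot = 451 ✓
Two rows agree on FlightNo but differ on Pilot, so FlightNo → Pilot does not hold.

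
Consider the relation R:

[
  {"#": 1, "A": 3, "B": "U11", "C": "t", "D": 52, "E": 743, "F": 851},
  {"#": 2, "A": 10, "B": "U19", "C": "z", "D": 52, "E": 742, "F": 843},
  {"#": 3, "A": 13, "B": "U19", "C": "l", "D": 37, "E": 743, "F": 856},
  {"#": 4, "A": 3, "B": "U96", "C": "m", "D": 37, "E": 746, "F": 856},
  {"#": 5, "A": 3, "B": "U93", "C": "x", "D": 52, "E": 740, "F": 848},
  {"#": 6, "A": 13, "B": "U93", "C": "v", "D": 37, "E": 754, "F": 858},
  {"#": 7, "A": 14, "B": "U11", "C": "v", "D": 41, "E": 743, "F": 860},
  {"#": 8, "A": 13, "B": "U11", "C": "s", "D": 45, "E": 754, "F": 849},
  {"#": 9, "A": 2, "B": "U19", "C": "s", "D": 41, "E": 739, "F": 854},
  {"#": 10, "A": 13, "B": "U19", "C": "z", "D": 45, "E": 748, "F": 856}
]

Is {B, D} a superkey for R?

Yes

All 10 rows have distinct {B, D} values, so {B, D} → (all attributes) holds and {B, D} is a superkey.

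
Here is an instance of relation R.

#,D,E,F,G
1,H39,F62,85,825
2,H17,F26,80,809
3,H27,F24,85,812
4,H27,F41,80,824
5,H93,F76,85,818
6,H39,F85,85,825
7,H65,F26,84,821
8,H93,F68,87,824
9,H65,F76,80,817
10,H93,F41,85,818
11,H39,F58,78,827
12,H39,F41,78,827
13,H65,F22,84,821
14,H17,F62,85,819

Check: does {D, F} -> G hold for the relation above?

Yes

(D=H39, F=85): rows 1, 6 → G = 825, 825 ✓
(D=H17, F=80): row 2 → G = 809 ✓
(D=H27, F=85): row 3 → G = 812 ✓
(D=H27, F=80): row 4 → G = 824 ✓
(D=H93, F=85): rows 5, 10 → G = 818, 818 ✓
(D=H65, F=84): rows 7, 13 → G = 821, 821 ✓
(D=H93, F=87): row 8 → G = 824 ✓
(D=H65, F=80): row 9 → G = 817 ✓
(D=H39, F=78): rows 11, 12 → G = 827, 827 ✓
(D=H17, F=85): row 14 → G = 819 ✓
Every {D, F} value is associated with a single G value, so {D, F} -> G holds.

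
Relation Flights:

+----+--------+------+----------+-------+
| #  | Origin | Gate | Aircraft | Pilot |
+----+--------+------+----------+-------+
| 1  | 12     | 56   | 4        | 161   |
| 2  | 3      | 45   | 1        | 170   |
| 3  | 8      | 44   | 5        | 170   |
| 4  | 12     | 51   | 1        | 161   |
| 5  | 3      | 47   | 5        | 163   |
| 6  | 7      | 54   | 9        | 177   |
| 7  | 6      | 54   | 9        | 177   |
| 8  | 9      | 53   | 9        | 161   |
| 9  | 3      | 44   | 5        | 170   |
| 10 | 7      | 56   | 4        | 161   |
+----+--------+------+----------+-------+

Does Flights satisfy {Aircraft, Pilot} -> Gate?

Yes

(Aircraft=4, Pilot=161): rows 1, 10 → Gate = 56, 56 ✓
(Aircraft=1, Pilot=170): row 2 → Gate = 45 ✓
(Aircraft=5, Pilot=170): rows 3, 9 → Gate = 44, 44 ✓
(Aircraft=1, Pilot=161): row 4 → Gate = 51 ✓
(Aircraft=5, Pilot=163): row 5 → Gate = 47 ✓
(Aircraft=9, Pilot=177): rows 6, 7 → Gate = 54, 54 ✓
(Aircraft=9, Pilot=161): row 8 → Gate = 53 ✓
Every {Aircraft, Pilot} value is associated with a single Gate value, so {Aircraft, Pilot} -> Gate holds.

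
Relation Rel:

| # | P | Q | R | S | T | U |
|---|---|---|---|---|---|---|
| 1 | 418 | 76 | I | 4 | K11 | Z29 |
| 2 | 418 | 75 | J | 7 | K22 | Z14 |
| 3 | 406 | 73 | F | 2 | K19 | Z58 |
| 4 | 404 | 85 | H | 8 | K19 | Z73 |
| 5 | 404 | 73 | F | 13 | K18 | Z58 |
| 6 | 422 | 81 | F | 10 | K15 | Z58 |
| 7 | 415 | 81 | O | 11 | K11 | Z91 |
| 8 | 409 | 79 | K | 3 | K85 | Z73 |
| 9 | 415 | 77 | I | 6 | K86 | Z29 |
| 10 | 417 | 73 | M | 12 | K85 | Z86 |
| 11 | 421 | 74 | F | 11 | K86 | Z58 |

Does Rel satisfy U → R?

U=Z29: rows 1, 9 → R = I, I ✓
U=Z14: row 2 → R = J ✓
U=Z58: rows 3, 5, 6, 11 → R = F, F, F, F ✓
U=Z73: rows 4, 8 → R takes values {H, K} — violation
U=Z91: row 7 → R = O ✓
U=Z86: row 10 → R = M ✓
Two rows agree on U but differ on R, so U → R does not hold.

No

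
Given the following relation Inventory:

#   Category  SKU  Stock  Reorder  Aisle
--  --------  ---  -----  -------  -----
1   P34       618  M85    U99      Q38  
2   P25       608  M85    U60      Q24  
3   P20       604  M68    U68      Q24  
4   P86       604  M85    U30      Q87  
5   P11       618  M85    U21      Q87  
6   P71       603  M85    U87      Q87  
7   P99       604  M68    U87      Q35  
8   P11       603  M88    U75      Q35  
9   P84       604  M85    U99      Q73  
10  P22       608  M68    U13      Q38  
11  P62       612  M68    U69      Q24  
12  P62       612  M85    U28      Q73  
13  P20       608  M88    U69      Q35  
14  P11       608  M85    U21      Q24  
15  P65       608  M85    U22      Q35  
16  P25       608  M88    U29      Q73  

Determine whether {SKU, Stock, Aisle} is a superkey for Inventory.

Rows 2 and 14 have the same {SKU, Stock, Aisle} value (SKU=608, Stock=M85, Aisle=Q24) but are distinct tuples, so {SKU, Stock, Aisle} does not determine every attribute — not a superkey.

No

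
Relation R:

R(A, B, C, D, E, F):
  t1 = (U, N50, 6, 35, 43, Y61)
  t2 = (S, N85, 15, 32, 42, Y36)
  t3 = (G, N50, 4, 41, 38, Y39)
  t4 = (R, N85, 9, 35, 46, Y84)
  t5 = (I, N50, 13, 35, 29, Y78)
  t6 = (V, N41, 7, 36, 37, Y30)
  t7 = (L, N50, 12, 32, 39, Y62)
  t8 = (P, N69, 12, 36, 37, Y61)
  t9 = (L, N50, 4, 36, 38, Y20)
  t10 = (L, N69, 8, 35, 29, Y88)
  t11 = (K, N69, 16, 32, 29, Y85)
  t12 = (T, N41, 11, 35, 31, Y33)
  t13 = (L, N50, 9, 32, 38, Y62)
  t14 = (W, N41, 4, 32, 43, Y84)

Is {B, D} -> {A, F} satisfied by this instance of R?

No

(B=N50, D=35): rows 1, 5 → {A,F} takes values {(U, Y61), (I, Y78)} — violation
(B=N85, D=32): row 2 → {A,F} = (S, Y36) ✓
(B=N50, D=41): row 3 → {A,F} = (G, Y39) ✓
(B=N85, D=35): row 4 → {A,F} = (R, Y84) ✓
(B=N41, D=36): row 6 → {A,F} = (V, Y30) ✓
(B=N50, D=32): rows 7, 13 → {A,F} = (L, Y62), (L, Y62) ✓
(B=N69, D=36): row 8 → {A,F} = (P, Y61) ✓
(B=N50, D=36): row 9 → {A,F} = (L, Y20) ✓
(B=N69, D=35): row 10 → {A,F} = (L, Y88) ✓
(B=N69, D=32): row 11 → {A,F} = (K, Y85) ✓
(B=N41, D=35): row 12 → {A,F} = (T, Y33) ✓
(B=N41, D=32): row 14 → {A,F} = (W, Y84) ✓
Two rows agree on {B, D} but differ on {A, F}, so {B, D} -> {A, F} does not hold.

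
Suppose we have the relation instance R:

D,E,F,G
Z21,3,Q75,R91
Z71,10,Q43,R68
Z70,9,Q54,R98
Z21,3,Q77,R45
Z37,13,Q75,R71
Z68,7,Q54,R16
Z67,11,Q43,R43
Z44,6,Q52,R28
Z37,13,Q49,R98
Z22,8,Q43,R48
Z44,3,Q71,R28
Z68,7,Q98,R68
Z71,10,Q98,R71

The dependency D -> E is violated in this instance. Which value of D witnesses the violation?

D=Z21: 2 rows → E = 3, 3 ✓
D=Z71: 2 rows → E = 10, 10 ✓
D=Z70: 1 row → E = 9 ✓
D=Z37: 2 rows → E = 13, 13 ✓
D=Z68: 2 rows → E = 7, 7 ✓
D=Z67: 1 row → E = 11 ✓
D=Z44: 2 rows → E takes values {6, 3} — violation
D=Z22: 1 row → E = 8 ✓
The only D value with inconsistent E is D=Z44.

Z44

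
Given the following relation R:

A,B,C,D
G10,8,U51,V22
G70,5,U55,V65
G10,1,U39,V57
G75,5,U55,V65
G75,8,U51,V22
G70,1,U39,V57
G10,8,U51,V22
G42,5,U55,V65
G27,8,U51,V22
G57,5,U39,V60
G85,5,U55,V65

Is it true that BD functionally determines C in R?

Yes

(B=8, D=V22): 4 rows → C = U51, U51, U51, U51 ✓
(B=5, D=V65): 4 rows → C = U55, U55, U55, U55 ✓
(B=1, D=V57): 2 rows → C = U39, U39 ✓
(B=5, D=V60): 1 row → C = U39 ✓
Every BD value is associated with a single C value, so BD → C holds.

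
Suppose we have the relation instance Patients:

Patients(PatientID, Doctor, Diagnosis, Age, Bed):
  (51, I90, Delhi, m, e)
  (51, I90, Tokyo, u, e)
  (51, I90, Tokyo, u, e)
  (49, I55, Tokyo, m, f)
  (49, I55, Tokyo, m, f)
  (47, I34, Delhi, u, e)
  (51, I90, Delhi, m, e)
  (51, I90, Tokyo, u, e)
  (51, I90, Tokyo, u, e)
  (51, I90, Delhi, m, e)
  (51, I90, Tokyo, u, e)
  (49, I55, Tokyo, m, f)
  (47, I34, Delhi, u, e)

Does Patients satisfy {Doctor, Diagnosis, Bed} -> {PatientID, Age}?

Yes

(Doctor=I90, Diagnosis=Delhi, Bed=e): 3 rows → {PatientID,Age} = (51, m), (51, m), (51, m) ✓
(Doctor=I90, Diagnosis=Tokyo, Bed=e): 5 rows → {PatientID,Age} = (51, u), (51, u), (51, u), (51, u), (51, u) ✓
(Doctor=I55, Diagnosis=Tokyo, Bed=f): 3 rows → {PatientID,Age} = (49, m), (49, m), (49, m) ✓
(Doctor=I34, Diagnosis=Delhi, Bed=e): 2 rows → {PatientID,Age} = (47, u), (47, u) ✓
Every {Doctor, Diagnosis, Bed} value is associated with a single {PatientID, Age} value, so {Doctor, Diagnosis, Bed} -> {PatientID, Age} holds.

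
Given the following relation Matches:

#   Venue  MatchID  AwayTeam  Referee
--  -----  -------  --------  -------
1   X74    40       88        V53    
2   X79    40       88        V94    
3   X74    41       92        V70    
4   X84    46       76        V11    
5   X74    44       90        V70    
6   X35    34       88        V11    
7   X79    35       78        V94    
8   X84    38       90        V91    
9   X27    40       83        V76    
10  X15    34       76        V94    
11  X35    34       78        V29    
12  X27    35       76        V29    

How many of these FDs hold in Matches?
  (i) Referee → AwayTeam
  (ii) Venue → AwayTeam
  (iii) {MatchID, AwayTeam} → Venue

0

(i) Referee → AwayTeam: Referee=V94: rows 2, 7, 10 → AwayTeam takes values {88, 78, 76} — violation; Referee=V70: rows 3, 5 → AwayTeam takes values {92, 90} — violation; Referee=V11: rows 4, 6 → AwayTeam takes values {76, 88} — violation; Referee=V29: rows 11, 12 → AwayTeam takes values {78, 76} — violation — fails.
(ii) Venue → AwayTeam: Venue=X74: rows 1, 3, 5 → AwayTeam takes values {88, 92, 90} — violation; Venue=X79: rows 2, 7 → AwayTeam takes values {88, 78} — violation; Venue=X84: rows 4, 8 → AwayTeam takes values {76, 90} — violation; Venue=X35: rows 6, 11 → AwayTeam takes values {88, 78} — violation; Venue=X27: rows 9, 12 → AwayTeam takes values {83, 76} — violation — fails.
(iii) {MatchID, AwayTeam} → Venue: (MatchID=40, AwayTeam=88): rows 1, 2 → Venue takes values {X74, X79} — violation — fails.
None of the 3 dependencies hold.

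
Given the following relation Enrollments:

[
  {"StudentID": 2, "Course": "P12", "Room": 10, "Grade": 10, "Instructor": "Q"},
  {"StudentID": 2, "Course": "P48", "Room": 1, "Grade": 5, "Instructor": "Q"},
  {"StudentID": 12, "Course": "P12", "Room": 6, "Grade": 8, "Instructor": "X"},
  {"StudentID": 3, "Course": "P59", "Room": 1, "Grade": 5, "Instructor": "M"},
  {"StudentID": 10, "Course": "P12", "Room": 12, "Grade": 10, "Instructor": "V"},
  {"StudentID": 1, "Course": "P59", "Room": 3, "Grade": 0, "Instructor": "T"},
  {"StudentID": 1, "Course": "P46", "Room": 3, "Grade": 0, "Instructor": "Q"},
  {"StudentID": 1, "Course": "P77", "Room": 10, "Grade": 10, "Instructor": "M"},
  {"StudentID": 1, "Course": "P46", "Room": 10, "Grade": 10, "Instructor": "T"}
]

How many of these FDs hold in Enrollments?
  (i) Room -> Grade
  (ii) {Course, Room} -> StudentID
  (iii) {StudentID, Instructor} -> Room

2

(i) Room -> Grade: every LHS value maps to a single RHS value — holds.
(ii) {Course, Room} -> StudentID: every LHS value maps to a single RHS value — holds.
(iii) {StudentID, Instructor} -> Room: (StudentID=2, Instructor=Q): 2 rows → Room takes values {10, 1} — violation; (StudentID=1, Instructor=T): 2 rows → Room takes values {3, 10} — violation — fails.
2 of the 3 dependencies hold.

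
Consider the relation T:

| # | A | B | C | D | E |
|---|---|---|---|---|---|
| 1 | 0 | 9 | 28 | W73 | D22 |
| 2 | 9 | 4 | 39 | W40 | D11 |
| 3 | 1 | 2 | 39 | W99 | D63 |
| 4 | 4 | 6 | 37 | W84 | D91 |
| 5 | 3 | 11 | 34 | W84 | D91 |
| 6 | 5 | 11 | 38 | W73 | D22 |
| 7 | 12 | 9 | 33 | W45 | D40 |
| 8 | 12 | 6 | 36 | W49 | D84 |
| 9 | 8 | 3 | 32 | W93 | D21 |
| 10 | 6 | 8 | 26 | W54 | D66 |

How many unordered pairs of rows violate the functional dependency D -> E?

0

D=W73: all 2 rows agree on E — 0 pairs.
D=W84: all 2 rows agree on E — 0 pairs.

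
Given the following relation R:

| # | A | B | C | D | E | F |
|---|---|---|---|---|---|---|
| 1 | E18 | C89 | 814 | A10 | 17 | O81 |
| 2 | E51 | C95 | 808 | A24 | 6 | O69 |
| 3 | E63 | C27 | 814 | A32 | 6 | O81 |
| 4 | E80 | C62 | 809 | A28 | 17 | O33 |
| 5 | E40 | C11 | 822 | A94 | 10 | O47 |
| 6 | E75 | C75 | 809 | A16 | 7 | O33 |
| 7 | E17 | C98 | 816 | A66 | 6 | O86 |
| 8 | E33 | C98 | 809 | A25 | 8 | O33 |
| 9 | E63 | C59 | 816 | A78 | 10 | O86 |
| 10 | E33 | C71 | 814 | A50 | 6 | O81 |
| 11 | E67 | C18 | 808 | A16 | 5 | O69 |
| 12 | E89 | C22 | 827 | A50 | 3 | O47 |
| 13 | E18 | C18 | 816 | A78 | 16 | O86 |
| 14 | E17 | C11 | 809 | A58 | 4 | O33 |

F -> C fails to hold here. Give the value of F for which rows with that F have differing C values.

O47

F=O81: rows 1, 3, 10 → C = 814, 814, 814 ✓
F=O69: rows 2, 11 → C = 808, 808 ✓
F=O33: rows 4, 6, 8, 14 → C = 809, 809, 809, 809 ✓
F=O47: rows 5, 12 → C takes values {822, 827} — violation
F=O86: rows 7, 9, 13 → C = 816, 816, 816 ✓
The only F value with inconsistent C is F=O47.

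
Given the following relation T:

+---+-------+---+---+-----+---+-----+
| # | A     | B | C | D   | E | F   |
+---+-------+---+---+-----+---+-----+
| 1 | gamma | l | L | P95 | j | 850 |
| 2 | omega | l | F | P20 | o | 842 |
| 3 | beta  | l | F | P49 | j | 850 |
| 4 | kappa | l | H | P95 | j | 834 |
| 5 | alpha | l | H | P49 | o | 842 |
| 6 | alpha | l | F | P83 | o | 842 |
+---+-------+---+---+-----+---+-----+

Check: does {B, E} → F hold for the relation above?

No

(B=l, E=j): rows 1, 3, 4 → F takes values {850, 834} — violation
(B=l, E=o): rows 2, 5, 6 → F = 842, 842, 842 ✓
Two rows agree on {B, E} but differ on F, so {B, E} → F does not hold.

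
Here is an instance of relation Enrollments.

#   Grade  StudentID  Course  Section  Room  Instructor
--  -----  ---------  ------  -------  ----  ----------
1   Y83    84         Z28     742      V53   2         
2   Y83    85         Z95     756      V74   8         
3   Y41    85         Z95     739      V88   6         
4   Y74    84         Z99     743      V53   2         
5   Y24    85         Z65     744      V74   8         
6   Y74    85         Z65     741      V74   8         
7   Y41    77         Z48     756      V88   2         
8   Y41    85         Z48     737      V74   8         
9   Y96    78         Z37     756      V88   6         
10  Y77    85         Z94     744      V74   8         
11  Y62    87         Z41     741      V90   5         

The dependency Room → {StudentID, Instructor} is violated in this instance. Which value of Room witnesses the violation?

Room=V53: rows 1, 4 → {StudentID,Instructor} = (84, 2), (84, 2) ✓
Room=V74: rows 2, 5, 6, 8, 10 → {StudentID,Instructor} = (85, 8), (85, 8), (85, 8), (85, 8), (85, 8) ✓
Room=V88: rows 3, 7, 9 → {StudentID,Instructor} takes values {(85, 6), (77, 2), (78, 6)} — violation
Room=V90: row 11 → {StudentID,Instructor} = (87, 5) ✓
The only Room value with inconsistent RHS is Room=V88.

V88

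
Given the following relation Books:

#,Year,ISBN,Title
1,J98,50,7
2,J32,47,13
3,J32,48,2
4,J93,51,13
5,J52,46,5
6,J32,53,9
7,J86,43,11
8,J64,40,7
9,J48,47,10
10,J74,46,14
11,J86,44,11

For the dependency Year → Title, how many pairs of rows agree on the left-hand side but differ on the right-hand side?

Year=J32: violating pairs (2,3), (2,6), (3,6) — 3 pairs.
Year=J86: all 2 rows agree on Title — 0 pairs.

3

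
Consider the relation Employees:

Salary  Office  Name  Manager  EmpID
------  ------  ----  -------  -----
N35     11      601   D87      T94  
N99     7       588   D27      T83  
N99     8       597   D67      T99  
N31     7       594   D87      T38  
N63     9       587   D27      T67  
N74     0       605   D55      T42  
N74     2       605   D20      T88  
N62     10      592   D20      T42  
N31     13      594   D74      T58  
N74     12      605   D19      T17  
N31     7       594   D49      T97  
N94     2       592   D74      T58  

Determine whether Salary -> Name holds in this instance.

Salary=N35: 1 row → Name = 601 ✓
Salary=N99: 2 rows → Name takes values {588, 597} — violation
Salary=N31: 3 rows → Name = 594, 594, 594 ✓
Salary=N63: 1 row → Name = 587 ✓
Salary=N74: 3 rows → Name = 605, 605, 605 ✓
Salary=N62: 1 row → Name = 592 ✓
Salary=N94: 1 row → Name = 592 ✓
Two rows agree on Salary but differ on Name, so Salary -> Name does not hold.

No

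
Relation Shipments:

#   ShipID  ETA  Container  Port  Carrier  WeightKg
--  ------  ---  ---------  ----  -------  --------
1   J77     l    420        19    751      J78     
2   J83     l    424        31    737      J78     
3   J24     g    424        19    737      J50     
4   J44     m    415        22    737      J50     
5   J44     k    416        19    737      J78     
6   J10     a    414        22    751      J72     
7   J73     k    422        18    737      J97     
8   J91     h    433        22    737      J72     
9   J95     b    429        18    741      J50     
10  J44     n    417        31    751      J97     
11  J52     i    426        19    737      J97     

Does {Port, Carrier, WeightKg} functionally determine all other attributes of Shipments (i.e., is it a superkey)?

Yes

All 11 rows have distinct {Port, Carrier, WeightKg} values, so {Port, Carrier, WeightKg} → (all attributes) holds and {Port, Carrier, WeightKg} is a superkey.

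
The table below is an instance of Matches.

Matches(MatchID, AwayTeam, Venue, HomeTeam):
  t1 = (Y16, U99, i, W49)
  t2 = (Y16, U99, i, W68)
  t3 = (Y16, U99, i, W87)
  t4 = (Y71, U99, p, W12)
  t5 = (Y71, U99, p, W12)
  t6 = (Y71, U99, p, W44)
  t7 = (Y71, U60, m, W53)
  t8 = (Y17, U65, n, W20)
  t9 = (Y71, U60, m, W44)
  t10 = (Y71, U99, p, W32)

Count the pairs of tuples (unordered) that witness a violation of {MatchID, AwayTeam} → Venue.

(MatchID=Y16, AwayTeam=U99): all 3 rows agree on Venue — 0 pairs.
(MatchID=Y71, AwayTeam=U99): all 4 rows agree on Venue — 0 pairs.
(MatchID=Y71, AwayTeam=U60): all 2 rows agree on Venue — 0 pairs.

0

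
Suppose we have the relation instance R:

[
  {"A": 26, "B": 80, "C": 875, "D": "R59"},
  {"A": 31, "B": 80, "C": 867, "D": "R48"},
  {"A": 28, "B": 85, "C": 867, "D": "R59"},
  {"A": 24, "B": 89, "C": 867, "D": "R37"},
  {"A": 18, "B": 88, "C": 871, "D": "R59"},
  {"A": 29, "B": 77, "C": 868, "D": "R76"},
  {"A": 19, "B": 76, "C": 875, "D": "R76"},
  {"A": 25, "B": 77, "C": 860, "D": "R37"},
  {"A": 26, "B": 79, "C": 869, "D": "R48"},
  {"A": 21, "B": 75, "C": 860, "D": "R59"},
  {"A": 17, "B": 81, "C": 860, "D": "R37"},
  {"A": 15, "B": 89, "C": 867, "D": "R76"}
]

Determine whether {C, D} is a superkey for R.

Two distinct rows share (C=860, D=R37), so {C, D} does not determine every attribute — not a superkey.

No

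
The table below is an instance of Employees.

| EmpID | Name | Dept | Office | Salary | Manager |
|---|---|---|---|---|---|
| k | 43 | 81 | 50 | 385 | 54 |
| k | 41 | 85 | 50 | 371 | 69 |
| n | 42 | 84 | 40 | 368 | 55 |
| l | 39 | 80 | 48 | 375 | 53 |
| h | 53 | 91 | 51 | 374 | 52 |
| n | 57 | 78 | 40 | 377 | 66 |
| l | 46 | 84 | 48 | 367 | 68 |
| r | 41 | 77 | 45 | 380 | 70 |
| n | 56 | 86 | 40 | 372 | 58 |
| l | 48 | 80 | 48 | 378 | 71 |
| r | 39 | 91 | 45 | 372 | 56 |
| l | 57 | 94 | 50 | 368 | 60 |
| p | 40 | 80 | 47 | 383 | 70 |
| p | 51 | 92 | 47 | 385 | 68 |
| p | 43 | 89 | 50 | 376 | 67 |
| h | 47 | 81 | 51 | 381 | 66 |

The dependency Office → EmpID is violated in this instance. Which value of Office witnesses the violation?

50

Office=50: 4 rows → EmpID takes values {k, l, p} — violation
Office=40: 3 rows → EmpID = n, n, n ✓
Office=48: 3 rows → EmpID = l, l, l ✓
Office=51: 2 rows → EmpID = h, h ✓
Office=45: 2 rows → EmpID = r, r ✓
Office=47: 2 rows → EmpID = p, p ✓
The only Office value with inconsistent EmpID is Office=50.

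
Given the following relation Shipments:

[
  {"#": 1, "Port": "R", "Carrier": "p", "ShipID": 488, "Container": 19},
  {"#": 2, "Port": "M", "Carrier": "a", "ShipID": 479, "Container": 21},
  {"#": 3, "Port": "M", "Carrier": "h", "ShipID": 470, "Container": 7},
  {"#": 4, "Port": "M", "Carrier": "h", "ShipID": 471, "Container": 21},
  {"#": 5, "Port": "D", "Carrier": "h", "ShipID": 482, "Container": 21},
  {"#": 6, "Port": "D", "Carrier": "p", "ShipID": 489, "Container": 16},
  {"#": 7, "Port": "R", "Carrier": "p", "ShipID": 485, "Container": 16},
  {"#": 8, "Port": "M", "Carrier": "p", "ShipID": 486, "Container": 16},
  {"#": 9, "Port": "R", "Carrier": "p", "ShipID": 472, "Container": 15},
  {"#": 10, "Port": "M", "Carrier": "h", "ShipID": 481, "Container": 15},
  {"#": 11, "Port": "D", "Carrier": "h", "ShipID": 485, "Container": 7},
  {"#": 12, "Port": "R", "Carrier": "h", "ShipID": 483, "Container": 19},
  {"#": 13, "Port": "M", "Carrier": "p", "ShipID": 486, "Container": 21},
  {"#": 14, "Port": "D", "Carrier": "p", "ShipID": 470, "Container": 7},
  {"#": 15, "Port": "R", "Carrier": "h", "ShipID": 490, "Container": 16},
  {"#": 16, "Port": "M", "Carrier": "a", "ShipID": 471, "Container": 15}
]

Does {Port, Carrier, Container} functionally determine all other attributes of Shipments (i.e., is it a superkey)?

All 16 rows have distinct {Port, Carrier, Container} values, so {Port, Carrier, Container} → (all attributes) holds and {Port, Carrier, Container} is a superkey.

Yes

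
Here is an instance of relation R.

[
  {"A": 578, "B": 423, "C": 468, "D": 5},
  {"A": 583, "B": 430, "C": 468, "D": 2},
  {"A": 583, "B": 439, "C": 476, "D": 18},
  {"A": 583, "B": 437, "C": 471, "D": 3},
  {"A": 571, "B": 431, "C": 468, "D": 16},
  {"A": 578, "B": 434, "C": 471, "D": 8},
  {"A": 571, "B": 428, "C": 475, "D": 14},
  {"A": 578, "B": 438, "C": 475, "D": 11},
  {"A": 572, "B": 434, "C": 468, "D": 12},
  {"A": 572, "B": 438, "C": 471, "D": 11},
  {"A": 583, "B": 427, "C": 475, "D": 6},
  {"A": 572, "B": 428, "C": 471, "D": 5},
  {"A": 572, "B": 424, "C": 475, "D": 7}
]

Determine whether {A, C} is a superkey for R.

Two distinct rows share (A=572, C=471), so {A, C} does not determine every attribute — not a superkey.

No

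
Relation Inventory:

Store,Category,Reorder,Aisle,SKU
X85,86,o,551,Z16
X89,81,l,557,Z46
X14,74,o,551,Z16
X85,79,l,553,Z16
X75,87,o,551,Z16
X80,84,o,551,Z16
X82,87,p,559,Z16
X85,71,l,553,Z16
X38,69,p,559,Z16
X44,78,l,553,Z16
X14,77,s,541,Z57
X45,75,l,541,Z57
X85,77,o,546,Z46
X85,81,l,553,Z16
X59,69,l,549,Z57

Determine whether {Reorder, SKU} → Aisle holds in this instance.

(Reorder=o, SKU=Z16): 4 rows → Aisle = 551, 551, 551, 551 ✓
(Reorder=l, SKU=Z46): 1 row → Aisle = 557 ✓
(Reorder=l, SKU=Z16): 4 rows → Aisle = 553, 553, 553, 553 ✓
(Reorder=p, SKU=Z16): 2 rows → Aisle = 559, 559 ✓
(Reorder=s, SKU=Z57): 1 row → Aisle = 541 ✓
(Reorder=l, SKU=Z57): 2 rows → Aisle takes values {541, 549} — violation
(Reorder=o, SKU=Z46): 1 row → Aisle = 546 ✓
Two rows agree on {Reorder, SKU} but differ on Aisle, so {Reorder, SKU} → Aisle does not hold.

No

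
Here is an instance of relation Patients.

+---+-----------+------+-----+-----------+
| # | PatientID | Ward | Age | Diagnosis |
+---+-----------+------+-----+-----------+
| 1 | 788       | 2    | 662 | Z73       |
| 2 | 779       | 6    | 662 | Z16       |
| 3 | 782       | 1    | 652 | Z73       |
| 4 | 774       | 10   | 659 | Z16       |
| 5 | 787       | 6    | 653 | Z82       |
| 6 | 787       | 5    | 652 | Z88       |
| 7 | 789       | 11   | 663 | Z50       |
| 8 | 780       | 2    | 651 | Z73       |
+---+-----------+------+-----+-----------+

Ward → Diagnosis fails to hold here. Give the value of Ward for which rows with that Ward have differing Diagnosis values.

6

Ward=2: rows 1, 8 → Diagnosis = Z73, Z73 ✓
Ward=6: rows 2, 5 → Diagnosis takes values {Z16, Z82} — violation
Ward=1: row 3 → Diagnosis = Z73 ✓
Ward=10: row 4 → Diagnosis = Z16 ✓
Ward=5: row 6 → Diagnosis = Z88 ✓
Ward=11: row 7 → Diagnosis = Z50 ✓
The only Ward value with inconsistent Diagnosis is Ward=6.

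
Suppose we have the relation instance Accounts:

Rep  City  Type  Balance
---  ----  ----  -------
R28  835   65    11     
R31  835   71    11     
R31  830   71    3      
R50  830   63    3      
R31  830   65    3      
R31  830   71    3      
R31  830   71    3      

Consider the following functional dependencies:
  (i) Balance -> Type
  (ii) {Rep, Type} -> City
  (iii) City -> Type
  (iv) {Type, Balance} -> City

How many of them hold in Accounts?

1

(i) Balance -> Type: Balance=11: 2 rows → Type takes values {65, 71} — violation; Balance=3: 5 rows → Type takes values {71, 63, 65} — violation — fails.
(ii) {Rep, Type} -> City: (Rep=R31, Type=71): 4 rows → City takes values {835, 830} — violation — fails.
(iii) City -> Type: City=835: 2 rows → Type takes values {65, 71} — violation; City=830: 5 rows → Type takes values {71, 63, 65} — violation — fails.
(iv) {Type, Balance} -> City: every LHS value maps to a single RHS value — holds.
1 of the 4 dependencies holds.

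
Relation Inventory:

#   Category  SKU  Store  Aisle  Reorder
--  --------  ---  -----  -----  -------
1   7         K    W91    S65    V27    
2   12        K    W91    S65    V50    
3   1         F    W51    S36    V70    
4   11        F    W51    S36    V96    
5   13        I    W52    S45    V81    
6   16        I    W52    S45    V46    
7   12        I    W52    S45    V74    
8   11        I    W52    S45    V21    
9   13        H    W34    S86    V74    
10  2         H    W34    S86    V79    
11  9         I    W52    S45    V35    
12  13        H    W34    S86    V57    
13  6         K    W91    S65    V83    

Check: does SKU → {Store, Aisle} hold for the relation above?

Yes

SKU=K: rows 1, 2, 13 → {Store,Aisle} = (W91, S65), (W91, S65), (W91, S65) ✓
SKU=F: rows 3, 4 → {Store,Aisle} = (W51, S36), (W51, S36) ✓
SKU=I: rows 5, 6, 7, 8, 11 → {Store,Aisle} = (W52, S45), (W52, S45), (W52, S45), (W52, S45), (W52, S45) ✓
SKU=H: rows 9, 10, 12 → {Store,Aisle} = (W34, S86), (W34, S86), (W34, S86) ✓
Every SKU value is associated with a single {Store, Aisle} value, so SKU → {Store, Aisle} holds.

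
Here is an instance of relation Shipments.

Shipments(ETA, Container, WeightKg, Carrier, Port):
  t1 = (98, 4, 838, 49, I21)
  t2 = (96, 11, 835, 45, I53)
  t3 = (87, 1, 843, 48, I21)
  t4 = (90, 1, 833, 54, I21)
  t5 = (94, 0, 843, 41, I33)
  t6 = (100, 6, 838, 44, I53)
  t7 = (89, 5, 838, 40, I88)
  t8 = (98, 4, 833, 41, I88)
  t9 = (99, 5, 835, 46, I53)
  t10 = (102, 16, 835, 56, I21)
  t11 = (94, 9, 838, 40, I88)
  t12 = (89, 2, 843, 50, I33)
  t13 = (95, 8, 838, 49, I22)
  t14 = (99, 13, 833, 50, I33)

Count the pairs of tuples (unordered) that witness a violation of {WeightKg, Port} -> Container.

3

(WeightKg=835, Port=I53): violating pairs (2,9) — 1 pair.
(WeightKg=843, Port=I33): violating pairs (5,12) — 1 pair.
(WeightKg=838, Port=I88): violating pairs (7,11) — 1 pair.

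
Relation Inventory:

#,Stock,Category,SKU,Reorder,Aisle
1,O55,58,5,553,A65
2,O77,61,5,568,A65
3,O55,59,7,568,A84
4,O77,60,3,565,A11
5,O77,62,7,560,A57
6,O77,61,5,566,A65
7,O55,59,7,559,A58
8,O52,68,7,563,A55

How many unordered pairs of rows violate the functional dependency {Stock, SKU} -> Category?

0

(Stock=O77, SKU=5): all 2 rows agree on Category — 0 pairs.
(Stock=O55, SKU=7): all 2 rows agree on Category — 0 pairs.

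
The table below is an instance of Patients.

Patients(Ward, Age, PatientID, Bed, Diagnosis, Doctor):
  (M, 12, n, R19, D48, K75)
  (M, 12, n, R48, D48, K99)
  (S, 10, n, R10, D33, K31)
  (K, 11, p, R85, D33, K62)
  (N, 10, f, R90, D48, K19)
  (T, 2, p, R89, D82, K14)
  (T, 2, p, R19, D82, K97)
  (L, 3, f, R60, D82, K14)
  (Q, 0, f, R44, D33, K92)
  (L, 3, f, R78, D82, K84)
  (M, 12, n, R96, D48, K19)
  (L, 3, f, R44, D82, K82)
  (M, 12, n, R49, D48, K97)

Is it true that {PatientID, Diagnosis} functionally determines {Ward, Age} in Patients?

(PatientID=n, Diagnosis=D48): 4 rows → {Ward,Age} = (M, 12), (M, 12), (M, 12), (M, 12) ✓
(PatientID=n, Diagnosis=D33): 1 row → {Ward,Age} = (S, 10) ✓
(PatientID=p, Diagnosis=D33): 1 row → {Ward,Age} = (K, 11) ✓
(PatientID=f, Diagnosis=D48): 1 row → {Ward,Age} = (N, 10) ✓
(PatientID=p, Diagnosis=D82): 2 rows → {Ward,Age} = (T, 2), (T, 2) ✓
(PatientID=f, Diagnosis=D82): 3 rows → {Ward,Age} = (L, 3), (L, 3), (L, 3) ✓
(PatientID=f, Diagnosis=D33): 1 row → {Ward,Age} = (Q, 0) ✓
Every {PatientID, Diagnosis} value is associated with a single {Ward, Age} value, so {PatientID, Diagnosis} → {Ward, Age} holds.

Yes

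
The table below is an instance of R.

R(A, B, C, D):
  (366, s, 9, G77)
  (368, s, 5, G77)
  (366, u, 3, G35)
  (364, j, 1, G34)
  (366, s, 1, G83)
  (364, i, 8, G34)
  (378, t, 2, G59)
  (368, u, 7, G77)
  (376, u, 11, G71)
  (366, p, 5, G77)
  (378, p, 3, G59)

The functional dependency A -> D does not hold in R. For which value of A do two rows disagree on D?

366

A=366: 4 rows → D takes values {G77, G35, G83} — violation
A=368: 2 rows → D = G77, G77 ✓
A=364: 2 rows → D = G34, G34 ✓
A=378: 2 rows → D = G59, G59 ✓
A=376: 1 row → D = G71 ✓
The only A value with inconsistent D is A=366.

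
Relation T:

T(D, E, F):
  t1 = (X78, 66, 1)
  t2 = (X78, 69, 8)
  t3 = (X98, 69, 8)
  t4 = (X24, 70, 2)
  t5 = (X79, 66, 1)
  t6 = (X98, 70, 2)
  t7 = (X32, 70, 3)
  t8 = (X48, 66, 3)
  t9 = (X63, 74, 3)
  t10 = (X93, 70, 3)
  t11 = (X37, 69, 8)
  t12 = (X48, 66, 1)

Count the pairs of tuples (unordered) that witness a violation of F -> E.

5

F=1: all 3 rows agree on E — 0 pairs.
F=8: all 3 rows agree on E — 0 pairs.
F=2: all 2 rows agree on E — 0 pairs.
F=3: violating pairs (7,8), (7,9), (8,9), (8,10), (9,10) — 5 pairs.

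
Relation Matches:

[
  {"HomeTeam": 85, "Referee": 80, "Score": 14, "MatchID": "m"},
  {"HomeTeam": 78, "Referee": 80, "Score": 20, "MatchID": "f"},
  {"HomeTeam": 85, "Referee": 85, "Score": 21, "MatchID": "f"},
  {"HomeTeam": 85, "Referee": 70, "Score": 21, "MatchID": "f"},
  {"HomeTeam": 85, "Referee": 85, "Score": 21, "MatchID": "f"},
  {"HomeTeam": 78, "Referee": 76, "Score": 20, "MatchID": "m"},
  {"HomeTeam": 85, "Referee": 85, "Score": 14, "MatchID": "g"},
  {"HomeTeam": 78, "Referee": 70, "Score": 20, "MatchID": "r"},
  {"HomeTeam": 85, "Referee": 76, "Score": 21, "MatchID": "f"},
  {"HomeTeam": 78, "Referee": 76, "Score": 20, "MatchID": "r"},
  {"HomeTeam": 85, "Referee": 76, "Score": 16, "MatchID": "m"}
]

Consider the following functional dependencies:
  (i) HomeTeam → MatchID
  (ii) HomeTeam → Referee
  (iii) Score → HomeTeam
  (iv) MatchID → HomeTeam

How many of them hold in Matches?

1

(i) HomeTeam → MatchID: HomeTeam=85: 7 rows → MatchID takes values {m, f, g} — violation; HomeTeam=78: 4 rows → MatchID takes values {f, m, r} — violation — fails.
(ii) HomeTeam → Referee: HomeTeam=85: 7 rows → Referee takes values {80, 85, 70, 76} — violation; HomeTeam=78: 4 rows → Referee takes values {80, 76, 70} — violation — fails.
(iii) Score → HomeTeam: every LHS value maps to a single RHS value — holds.
(iv) MatchID → HomeTeam: MatchID=m: 3 rows → HomeTeam takes values {85, 78} — violation; MatchID=f: 5 rows → HomeTeam takes values {78, 85} — violation — fails.
1 of the 4 dependencies holds.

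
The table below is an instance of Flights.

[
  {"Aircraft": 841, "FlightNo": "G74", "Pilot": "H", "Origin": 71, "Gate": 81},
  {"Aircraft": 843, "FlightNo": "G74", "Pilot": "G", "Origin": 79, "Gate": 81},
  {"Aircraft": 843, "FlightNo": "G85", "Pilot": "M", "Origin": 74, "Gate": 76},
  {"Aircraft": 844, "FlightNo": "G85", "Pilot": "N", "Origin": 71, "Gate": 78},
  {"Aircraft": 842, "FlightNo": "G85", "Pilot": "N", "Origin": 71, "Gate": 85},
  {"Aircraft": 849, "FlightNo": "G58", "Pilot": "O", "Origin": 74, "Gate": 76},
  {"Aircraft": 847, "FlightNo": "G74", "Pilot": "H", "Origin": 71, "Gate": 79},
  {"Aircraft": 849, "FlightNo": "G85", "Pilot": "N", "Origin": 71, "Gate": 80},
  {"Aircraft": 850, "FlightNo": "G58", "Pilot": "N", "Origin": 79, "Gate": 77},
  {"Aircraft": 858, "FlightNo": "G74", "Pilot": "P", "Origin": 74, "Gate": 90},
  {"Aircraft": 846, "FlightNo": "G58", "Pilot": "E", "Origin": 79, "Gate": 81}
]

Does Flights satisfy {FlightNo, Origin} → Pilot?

(FlightNo=G74, Origin=71): 2 rows → Pilot = H, H ✓
(FlightNo=G74, Origin=79): 1 row → Pilot = G ✓
(FlightNo=G85, Origin=74): 1 row → Pilot = M ✓
(FlightNo=G85, Origin=71): 3 rows → Pilot = N, N, N ✓
(FlightNo=G58, Origin=74): 1 row → Pilot = O ✓
(FlightNo=G58, Origin=79): 2 rows → Pilot takes values {N, E} — violation
(FlightNo=G74, Origin=74): 1 row → Pilot = P ✓
Two rows agree on {FlightNo, Origin} but differ on Pilot, so {FlightNo, Origin} → Pilot does not hold.

No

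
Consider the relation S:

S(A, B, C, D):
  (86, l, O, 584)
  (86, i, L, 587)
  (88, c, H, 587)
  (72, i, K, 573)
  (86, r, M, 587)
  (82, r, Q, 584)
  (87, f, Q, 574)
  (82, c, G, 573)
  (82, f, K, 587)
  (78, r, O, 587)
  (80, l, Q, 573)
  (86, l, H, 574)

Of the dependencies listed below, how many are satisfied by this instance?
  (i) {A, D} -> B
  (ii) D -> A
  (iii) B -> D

0

(i) {A, D} -> B: (A=86, D=587): 2 rows → B takes values {i, r} — violation — fails.
(ii) D -> A: D=584: 2 rows → A takes values {86, 82} — violation; D=587: 5 rows → A takes values {86, 88, 82, 78} — violation; D=573: 3 rows → A takes values {72, 82, 80} — violation; D=574: 2 rows → A takes values {87, 86} — violation — fails.
(iii) B -> D: B=l: 3 rows → D takes values {584, 573, 574} — violation; B=i: 2 rows → D takes values {587, 573} — violation; B=c: 2 rows → D takes values {587, 573} — violation; B=r: 3 rows → D takes values {587, 584} — violation; B=f: 2 rows → D takes values {574, 587} — violation — fails.
None of the 3 dependencies hold.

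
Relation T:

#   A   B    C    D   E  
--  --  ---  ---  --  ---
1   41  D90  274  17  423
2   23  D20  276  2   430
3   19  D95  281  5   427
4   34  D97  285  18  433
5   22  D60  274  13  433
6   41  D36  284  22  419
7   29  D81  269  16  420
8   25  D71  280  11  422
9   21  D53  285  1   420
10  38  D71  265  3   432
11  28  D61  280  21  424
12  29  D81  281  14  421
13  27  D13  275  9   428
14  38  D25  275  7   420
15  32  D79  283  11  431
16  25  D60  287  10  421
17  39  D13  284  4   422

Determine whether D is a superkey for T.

Rows 8 and 15 have the same D value D=11 but are distinct tuples, so D does not determine every attribute — not a superkey.

No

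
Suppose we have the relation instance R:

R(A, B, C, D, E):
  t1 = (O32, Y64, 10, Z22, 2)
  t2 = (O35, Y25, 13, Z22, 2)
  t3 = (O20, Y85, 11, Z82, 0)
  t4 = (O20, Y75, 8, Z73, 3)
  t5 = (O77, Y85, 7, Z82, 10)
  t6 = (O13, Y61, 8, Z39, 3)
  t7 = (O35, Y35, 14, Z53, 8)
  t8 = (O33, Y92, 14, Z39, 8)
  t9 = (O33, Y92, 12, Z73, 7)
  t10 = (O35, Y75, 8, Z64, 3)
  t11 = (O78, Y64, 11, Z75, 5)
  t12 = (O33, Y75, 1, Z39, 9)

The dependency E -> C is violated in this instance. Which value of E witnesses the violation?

E=2: rows 1, 2 → C takes values {10, 13} — violation
E=0: row 3 → C = 11 ✓
E=3: rows 4, 6, 10 → C = 8, 8, 8 ✓
E=10: row 5 → C = 7 ✓
E=8: rows 7, 8 → C = 14, 14 ✓
E=7: row 9 → C = 12 ✓
E=5: row 11 → C = 11 ✓
E=9: row 12 → C = 1 ✓
The only E value with inconsistent C is E=2.

2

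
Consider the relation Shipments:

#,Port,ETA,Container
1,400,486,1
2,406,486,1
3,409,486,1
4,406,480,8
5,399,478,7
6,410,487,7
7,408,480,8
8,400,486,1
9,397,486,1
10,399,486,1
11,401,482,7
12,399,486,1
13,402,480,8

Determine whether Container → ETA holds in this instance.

Container=1: rows 1, 2, 3, 8, 9, 10, 12 → ETA = 486, 486, 486, 486, 486, 486, 486 ✓
Container=8: rows 4, 7, 13 → ETA = 480, 480, 480 ✓
Container=7: rows 5, 6, 11 → ETA takes values {478, 487, 482} — violation
Two rows agree on Container but differ on ETA, so Container → ETA does not hold.

No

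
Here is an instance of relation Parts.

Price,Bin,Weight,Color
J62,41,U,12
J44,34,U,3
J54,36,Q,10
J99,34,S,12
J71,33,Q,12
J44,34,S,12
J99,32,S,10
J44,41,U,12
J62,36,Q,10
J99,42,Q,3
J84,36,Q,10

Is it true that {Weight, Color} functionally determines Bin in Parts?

(Weight=U, Color=12): 2 rows → Bin = 41, 41 ✓
(Weight=U, Color=3): 1 row → Bin = 34 ✓
(Weight=Q, Color=10): 3 rows → Bin = 36, 36, 36 ✓
(Weight=S, Color=12): 2 rows → Bin = 34, 34 ✓
(Weight=Q, Color=12): 1 row → Bin = 33 ✓
(Weight=S, Color=10): 1 row → Bin = 32 ✓
(Weight=Q, Color=3): 1 row → Bin = 42 ✓
Every {Weight, Color} value is associated with a single Bin value, so {Weight, Color} -> Bin holds.

Yes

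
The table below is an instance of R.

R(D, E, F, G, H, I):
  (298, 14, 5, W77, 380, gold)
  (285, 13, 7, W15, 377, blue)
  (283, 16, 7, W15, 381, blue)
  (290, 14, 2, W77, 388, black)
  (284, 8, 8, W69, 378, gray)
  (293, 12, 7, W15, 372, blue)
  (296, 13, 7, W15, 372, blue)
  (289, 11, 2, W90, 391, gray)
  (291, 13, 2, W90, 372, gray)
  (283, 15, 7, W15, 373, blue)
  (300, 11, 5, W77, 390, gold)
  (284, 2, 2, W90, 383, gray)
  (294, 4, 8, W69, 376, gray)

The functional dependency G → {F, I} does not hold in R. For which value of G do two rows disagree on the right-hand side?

G=W77: 3 rows → {F,I} takes values {(5, gold), (2, black)} — violation
G=W15: 5 rows → {F,I} = (7, blue), (7, blue), (7, blue), (7, blue), (7, blue) ✓
G=W69: 2 rows → {F,I} = (8, gray), (8, gray) ✓
G=W90: 3 rows → {F,I} = (2, gray), (2, gray), (2, gray) ✓
The only G value with inconsistent RHS is G=W77.

W77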